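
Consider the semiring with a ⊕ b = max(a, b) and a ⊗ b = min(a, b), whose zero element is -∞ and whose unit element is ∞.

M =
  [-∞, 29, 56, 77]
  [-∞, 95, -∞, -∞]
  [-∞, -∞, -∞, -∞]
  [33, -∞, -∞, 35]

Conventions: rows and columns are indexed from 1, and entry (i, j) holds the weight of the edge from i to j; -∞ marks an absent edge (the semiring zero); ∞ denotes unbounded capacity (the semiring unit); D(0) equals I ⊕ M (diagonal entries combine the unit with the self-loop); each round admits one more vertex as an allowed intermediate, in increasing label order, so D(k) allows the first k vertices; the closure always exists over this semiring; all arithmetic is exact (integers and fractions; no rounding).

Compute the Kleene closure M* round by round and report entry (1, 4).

D(0):
  [∞, 29, 56, 77]
  [-∞, ∞, -∞, -∞]
  [-∞, -∞, ∞, -∞]
  [33, -∞, -∞, ∞]
D(1):
  [∞, 29, 56, 77]
  [-∞, ∞, -∞, -∞]
  [-∞, -∞, ∞, -∞]
  [33, 29, 33, ∞]
D(2):
  [∞, 29, 56, 77]
  [-∞, ∞, -∞, -∞]
  [-∞, -∞, ∞, -∞]
  [33, 29, 33, ∞]
D(3):
  [∞, 29, 56, 77]
  [-∞, ∞, -∞, -∞]
  [-∞, -∞, ∞, -∞]
  [33, 29, 33, ∞]
D(4):
  [∞, 29, 56, 77]
  [-∞, ∞, -∞, -∞]
  [-∞, -∞, ∞, -∞]
  [33, 29, 33, ∞]
Answer: M*[1][4] = 77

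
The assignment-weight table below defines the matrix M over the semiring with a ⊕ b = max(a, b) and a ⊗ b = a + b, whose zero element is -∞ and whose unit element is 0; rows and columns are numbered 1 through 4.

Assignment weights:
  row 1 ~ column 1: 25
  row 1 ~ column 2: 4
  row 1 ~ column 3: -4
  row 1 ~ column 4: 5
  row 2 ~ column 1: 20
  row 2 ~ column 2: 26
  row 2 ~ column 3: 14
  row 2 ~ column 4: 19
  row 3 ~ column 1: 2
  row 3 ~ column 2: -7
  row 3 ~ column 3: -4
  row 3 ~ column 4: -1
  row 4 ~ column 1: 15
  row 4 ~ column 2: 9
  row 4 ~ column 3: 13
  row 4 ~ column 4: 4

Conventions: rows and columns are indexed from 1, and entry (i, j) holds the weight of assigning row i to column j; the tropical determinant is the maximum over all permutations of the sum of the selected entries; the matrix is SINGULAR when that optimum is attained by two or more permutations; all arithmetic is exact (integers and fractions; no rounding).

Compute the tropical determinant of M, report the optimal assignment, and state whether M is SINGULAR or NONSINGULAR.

σ = (1, 2, 3, 4): 25 + 26 + (-4) + 4 = 51
σ = (1, 2, 4, 3): 25 + 26 + (-1) + 13 = 63
σ = (1, 3, 2, 4): 25 + 14 + (-7) + 4 = 36
σ = (1, 3, 4, 2): 25 + 14 + (-1) + 9 = 47
σ = (1, 4, 2, 3): 25 + 19 + (-7) + 13 = 50
σ = (1, 4, 3, 2): 25 + 19 + (-4) + 9 = 49
σ = (2, 1, 3, 4): 4 + 20 + (-4) + 4 = 24
σ = (2, 1, 4, 3): 4 + 20 + (-1) + 13 = 36
σ = (2, 3, 1, 4): 4 + 14 + 2 + 4 = 24
σ = (2, 3, 4, 1): 4 + 14 + (-1) + 15 = 32
σ = (2, 4, 1, 3): 4 + 19 + 2 + 13 = 38
σ = (2, 4, 3, 1): 4 + 19 + (-4) + 15 = 34
σ = (3, 1, 2, 4): (-4) + 20 + (-7) + 4 = 13
σ = (3, 1, 4, 2): (-4) + 20 + (-1) + 9 = 24
σ = (3, 2, 1, 4): (-4) + 26 + 2 + 4 = 28
σ = (3, 2, 4, 1): (-4) + 26 + (-1) + 15 = 36
σ = (3, 4, 1, 2): (-4) + 19 + 2 + 9 = 26
σ = (3, 4, 2, 1): (-4) + 19 + (-7) + 15 = 23
σ = (4, 1, 2, 3): 5 + 20 + (-7) + 13 = 31
σ = (4, 1, 3, 2): 5 + 20 + (-4) + 9 = 30
σ = (4, 2, 1, 3): 5 + 26 + 2 + 13 = 46
σ = (4, 2, 3, 1): 5 + 26 + (-4) + 15 = 42
σ = (4, 3, 1, 2): 5 + 14 + 2 + 9 = 30
σ = (4, 3, 2, 1): 5 + 14 + (-7) + 15 = 27
Optimal value attained by: σ = (1, 2, 4, 3).
Answer: det⊕(M) = 63; verdict: NONSINGULAR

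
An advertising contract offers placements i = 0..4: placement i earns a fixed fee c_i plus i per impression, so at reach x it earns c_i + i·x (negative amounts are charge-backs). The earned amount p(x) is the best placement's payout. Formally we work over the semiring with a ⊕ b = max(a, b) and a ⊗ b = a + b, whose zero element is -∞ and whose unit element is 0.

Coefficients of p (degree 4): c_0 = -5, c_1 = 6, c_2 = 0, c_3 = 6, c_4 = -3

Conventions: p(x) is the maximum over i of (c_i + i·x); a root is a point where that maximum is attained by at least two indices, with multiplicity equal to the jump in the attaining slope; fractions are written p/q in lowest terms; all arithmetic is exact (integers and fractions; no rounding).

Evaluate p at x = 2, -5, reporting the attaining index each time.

p(2) = max(-5+0·2=-5, 6+1·2=8, 0+2·2=4, 6+3·2=12, -3+4·2=5) = 12 (attained by i=3)
p(-5) = max(-5+0·(-5)=-5, 6+1·(-5)=1, 0+2·(-5)=-10, 6+3·(-5)=-9, -3+4·(-5)=-23) = 1 (attained by i=1)
Answer: p(2) = 12; p(-5) = 1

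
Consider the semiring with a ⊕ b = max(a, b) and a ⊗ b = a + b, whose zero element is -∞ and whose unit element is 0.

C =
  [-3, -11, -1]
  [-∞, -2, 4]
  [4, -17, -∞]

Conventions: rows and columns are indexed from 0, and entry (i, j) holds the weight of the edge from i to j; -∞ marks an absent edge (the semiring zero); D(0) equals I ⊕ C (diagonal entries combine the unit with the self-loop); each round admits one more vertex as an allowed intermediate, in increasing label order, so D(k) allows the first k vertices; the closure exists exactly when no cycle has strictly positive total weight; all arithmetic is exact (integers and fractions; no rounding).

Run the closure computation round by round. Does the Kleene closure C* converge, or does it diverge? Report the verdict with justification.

D(0):
  [0, -11, -1]
  [-∞, 0, 4]
  [4, -17, 0]
Detection: at round 1, diagonal entry (2, 2) turns strictly positive.
Key observation: the cycle 2->0->2 has total weight 4 + (-1), which is strictly positive.
Answer: DIVERGES — positive cycle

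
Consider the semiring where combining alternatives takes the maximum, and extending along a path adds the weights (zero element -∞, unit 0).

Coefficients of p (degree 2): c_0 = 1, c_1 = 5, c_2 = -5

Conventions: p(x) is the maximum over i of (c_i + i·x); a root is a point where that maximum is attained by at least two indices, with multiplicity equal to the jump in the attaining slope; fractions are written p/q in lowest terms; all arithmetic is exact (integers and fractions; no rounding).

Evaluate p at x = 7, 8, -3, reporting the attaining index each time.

p(7) = max(1+0·7=1, 5+1·7=12, -5+2·7=9) = 12 (attained by i=1)
p(8) = max(1+0·8=1, 5+1·8=13, -5+2·8=11) = 13 (attained by i=1)
p(-3) = max(1+0·(-3)=1, 5+1·(-3)=2, -5+2·(-3)=-11) = 2 (attained by i=1)
Answer: p(7) = 12; p(8) = 13; p(-3) = 2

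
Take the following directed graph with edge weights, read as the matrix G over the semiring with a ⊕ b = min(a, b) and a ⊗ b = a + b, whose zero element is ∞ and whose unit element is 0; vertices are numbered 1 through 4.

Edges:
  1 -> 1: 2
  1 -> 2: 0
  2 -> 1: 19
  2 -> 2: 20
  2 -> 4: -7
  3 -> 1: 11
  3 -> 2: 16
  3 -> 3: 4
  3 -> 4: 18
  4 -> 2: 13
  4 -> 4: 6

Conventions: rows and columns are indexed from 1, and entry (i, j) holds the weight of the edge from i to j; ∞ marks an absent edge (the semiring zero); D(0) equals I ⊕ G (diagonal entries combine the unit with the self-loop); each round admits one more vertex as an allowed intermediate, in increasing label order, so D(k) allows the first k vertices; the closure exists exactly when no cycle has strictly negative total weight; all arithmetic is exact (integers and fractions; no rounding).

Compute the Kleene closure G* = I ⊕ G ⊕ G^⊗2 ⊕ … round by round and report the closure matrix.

D(0):
  [0, 0, ∞, ∞]
  [19, 0, ∞, -7]
  [11, 16, 0, 18]
  [∞, 13, ∞, 0]
D(1):
  [0, 0, ∞, ∞]
  [19, 0, ∞, -7]
  [11, 11, 0, 18]
  [∞, 13, ∞, 0]
D(2):
  [0, 0, ∞, -7]
  [19, 0, ∞, -7]
  [11, 11, 0, 4]
  [32, 13, ∞, 0]
D(3):
  [0, 0, ∞, -7]
  [19, 0, ∞, -7]
  [11, 11, 0, 4]
  [32, 13, ∞, 0]
D(4):
  [0, 0, ∞, -7]
  [19, 0, ∞, -7]
  [11, 11, 0, 4]
  [32, 13, ∞, 0]
Answer: G* = [[0, 0, ∞, -7], [19, 0, ∞, -7], [11, 11, 0, 4], [32, 13, ∞, 0]]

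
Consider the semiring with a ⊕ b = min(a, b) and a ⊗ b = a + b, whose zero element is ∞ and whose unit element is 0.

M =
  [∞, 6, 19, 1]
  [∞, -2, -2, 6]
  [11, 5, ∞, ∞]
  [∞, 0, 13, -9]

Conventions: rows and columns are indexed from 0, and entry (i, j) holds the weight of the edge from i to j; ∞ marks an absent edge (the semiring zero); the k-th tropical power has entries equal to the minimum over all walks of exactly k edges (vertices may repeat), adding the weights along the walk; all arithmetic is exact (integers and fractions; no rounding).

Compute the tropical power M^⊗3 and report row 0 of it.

M^⊗2:
  [30, 1, 4, -8]
  [9, -4, -4, -3]
  [∞, 3, 3, 11]
  [24, -9, -2, -18]
M^⊗3:
  [15, -8, -1, -17]
  [7, -6, -6, -12]
  [14, 1, 1, 2]
  [9, -18, -11, -27]
Answer: row 0 of M^⊗3 = [15, -8, -1, -17]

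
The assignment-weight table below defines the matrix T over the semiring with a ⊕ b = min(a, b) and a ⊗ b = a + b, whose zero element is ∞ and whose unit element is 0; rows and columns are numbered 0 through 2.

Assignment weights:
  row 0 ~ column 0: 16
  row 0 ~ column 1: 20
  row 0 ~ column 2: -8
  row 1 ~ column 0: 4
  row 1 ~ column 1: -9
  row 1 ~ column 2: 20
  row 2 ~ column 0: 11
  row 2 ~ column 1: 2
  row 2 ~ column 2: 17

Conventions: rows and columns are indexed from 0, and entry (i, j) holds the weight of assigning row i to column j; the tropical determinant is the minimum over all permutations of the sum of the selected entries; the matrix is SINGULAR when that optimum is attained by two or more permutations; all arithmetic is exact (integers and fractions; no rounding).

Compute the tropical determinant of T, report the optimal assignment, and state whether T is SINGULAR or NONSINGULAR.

σ = (0, 1, 2): 16 + (-9) + 17 = 24
σ = (0, 2, 1): 16 + 20 + 2 = 38
σ = (1, 0, 2): 20 + 4 + 17 = 41
σ = (1, 2, 0): 20 + 20 + 11 = 51
σ = (2, 0, 1): (-8) + 4 + 2 = -2
σ = (2, 1, 0): (-8) + (-9) + 11 = -6
Optimal value attained by: σ = (2, 1, 0).
Answer: det⊕(T) = -6; verdict: NONSINGULAR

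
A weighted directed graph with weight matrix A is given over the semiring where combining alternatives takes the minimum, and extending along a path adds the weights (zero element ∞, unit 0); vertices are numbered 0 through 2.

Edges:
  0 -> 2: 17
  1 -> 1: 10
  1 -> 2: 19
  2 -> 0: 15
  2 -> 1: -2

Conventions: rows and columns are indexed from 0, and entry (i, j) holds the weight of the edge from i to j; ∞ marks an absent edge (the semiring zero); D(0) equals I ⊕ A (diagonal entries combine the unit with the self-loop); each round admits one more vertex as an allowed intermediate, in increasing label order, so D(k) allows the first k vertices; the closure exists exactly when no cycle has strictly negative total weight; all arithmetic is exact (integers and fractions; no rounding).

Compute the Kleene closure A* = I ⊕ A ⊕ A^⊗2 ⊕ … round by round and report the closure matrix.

D(0):
  [0, ∞, 17]
  [∞, 0, 19]
  [15, -2, 0]
D(1):
  [0, ∞, 17]
  [∞, 0, 19]
  [15, -2, 0]
D(2):
  [0, ∞, 17]
  [∞, 0, 19]
  [15, -2, 0]
D(3):
  [0, 15, 17]
  [34, 0, 19]
  [15, -2, 0]
Answer: A* = [[0, 15, 17], [34, 0, 19], [15, -2, 0]]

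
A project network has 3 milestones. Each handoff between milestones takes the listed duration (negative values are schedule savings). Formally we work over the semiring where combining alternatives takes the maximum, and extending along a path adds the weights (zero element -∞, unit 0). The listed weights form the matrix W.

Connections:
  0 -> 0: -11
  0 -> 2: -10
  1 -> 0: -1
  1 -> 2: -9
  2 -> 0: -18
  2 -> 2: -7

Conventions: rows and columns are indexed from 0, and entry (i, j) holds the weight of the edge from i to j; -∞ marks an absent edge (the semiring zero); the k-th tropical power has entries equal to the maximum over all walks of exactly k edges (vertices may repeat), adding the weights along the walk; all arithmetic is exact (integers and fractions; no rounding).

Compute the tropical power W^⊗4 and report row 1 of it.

W^⊗2:
  [-22, -∞, -17]
  [-12, -∞, -11]
  [-25, -∞, -14]
W^⊗3:
  [-33, -∞, -24]
  [-23, -∞, -18]
  [-32, -∞, -21]
W^⊗4:
  [-42, -∞, -31]
  [-34, -∞, -25]
  [-39, -∞, -28]
Answer: row 1 of W^⊗4 = [-34, -∞, -25]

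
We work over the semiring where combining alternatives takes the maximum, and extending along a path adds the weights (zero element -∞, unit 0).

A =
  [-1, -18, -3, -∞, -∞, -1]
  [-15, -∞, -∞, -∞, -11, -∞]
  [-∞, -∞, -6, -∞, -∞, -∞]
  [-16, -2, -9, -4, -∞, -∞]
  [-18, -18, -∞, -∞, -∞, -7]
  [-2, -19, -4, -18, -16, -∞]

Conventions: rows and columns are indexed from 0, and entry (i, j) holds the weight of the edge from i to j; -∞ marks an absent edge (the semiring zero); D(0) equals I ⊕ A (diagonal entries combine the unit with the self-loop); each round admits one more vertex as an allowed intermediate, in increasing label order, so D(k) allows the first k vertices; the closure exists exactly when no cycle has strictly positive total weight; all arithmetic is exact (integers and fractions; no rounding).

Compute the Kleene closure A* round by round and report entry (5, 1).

D(0):
  [0, -18, -3, -∞, -∞, -1]
  [-15, 0, -∞, -∞, -11, -∞]
  [-∞, -∞, 0, -∞, -∞, -∞]
  [-16, -2, -9, 0, -∞, -∞]
  [-18, -18, -∞, -∞, 0, -7]
  [-2, -19, -4, -18, -16, 0]
D(1):
  [0, -18, -3, -∞, -∞, -1]
  [-15, 0, -18, -∞, -11, -16]
  [-∞, -∞, 0, -∞, -∞, -∞]
  [-16, -2, -9, 0, -∞, -17]
  [-18, -18, -21, -∞, 0, -7]
  [-2, -19, -4, -18, -16, 0]
D(2):
  [0, -18, -3, -∞, -29, -1]
  [-15, 0, -18, -∞, -11, -16]
  [-∞, -∞, 0, -∞, -∞, -∞]
  [-16, -2, -9, 0, -13, -17]
  [-18, -18, -21, -∞, 0, -7]
  [-2, -19, -4, -18, -16, 0]
D(3):
  [0, -18, -3, -∞, -29, -1]
  [-15, 0, -18, -∞, -11, -16]
  [-∞, -∞, 0, -∞, -∞, -∞]
  [-16, -2, -9, 0, -13, -17]
  [-18, -18, -21, -∞, 0, -7]
  [-2, -19, -4, -18, -16, 0]
D(4):
  [0, -18, -3, -∞, -29, -1]
  [-15, 0, -18, -∞, -11, -16]
  [-∞, -∞, 0, -∞, -∞, -∞]
  [-16, -2, -9, 0, -13, -17]
  [-18, -18, -21, -∞, 0, -7]
  [-2, -19, -4, -18, -16, 0]
D(5):
  [0, -18, -3, -∞, -29, -1]
  [-15, 0, -18, -∞, -11, -16]
  [-∞, -∞, 0, -∞, -∞, -∞]
  [-16, -2, -9, 0, -13, -17]
  [-18, -18, -21, -∞, 0, -7]
  [-2, -19, -4, -18, -16, 0]
D(6):
  [0, -18, -3, -19, -17, -1]
  [-15, 0, -18, -34, -11, -16]
  [-∞, -∞, 0, -∞, -∞, -∞]
  [-16, -2, -9, 0, -13, -17]
  [-9, -18, -11, -25, 0, -7]
  [-2, -19, -4, -18, -16, 0]
Answer: A*[5][1] = -19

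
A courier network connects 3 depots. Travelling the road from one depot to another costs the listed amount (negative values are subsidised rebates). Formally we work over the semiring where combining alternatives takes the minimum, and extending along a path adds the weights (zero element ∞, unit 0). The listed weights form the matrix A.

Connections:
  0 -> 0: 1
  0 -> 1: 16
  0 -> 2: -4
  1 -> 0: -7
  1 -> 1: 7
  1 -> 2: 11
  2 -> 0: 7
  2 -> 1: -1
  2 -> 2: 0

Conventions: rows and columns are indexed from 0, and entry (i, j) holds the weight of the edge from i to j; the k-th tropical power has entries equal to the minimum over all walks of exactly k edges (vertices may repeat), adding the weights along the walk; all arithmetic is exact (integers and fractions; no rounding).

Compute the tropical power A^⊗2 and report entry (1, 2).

A^⊗2:
  [2, -5, -4]
  [-6, 9, -11]
  [-8, -1, 0]
Key observation: the optimum is the walk 1->0->2, with weight (-7) + (-4) = -11.
Optimal value attained by: walk 1->0->2.
Answer: (A^⊗2)[1][2] = -11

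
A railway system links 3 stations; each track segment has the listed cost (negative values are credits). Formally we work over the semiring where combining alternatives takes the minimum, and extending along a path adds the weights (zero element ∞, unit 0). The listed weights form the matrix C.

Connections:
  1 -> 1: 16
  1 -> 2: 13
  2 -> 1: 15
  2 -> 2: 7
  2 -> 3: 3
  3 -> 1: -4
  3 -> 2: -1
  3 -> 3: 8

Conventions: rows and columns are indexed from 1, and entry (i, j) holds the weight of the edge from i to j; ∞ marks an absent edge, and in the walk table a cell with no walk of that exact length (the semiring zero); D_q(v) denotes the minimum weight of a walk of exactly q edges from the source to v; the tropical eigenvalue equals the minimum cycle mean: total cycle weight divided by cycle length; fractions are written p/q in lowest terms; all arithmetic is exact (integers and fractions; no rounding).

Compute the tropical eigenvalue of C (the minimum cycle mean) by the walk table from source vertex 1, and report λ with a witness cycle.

q=0: [0, ∞, ∞]
q=1: [16, 13, ∞]
q=2: [28, 20, 16]
q=3: [12, 15, 23]
Optimal cycle mean attained by: cycle 2->3->2, total 3 + (-1), length 2.
Answer: λ = 1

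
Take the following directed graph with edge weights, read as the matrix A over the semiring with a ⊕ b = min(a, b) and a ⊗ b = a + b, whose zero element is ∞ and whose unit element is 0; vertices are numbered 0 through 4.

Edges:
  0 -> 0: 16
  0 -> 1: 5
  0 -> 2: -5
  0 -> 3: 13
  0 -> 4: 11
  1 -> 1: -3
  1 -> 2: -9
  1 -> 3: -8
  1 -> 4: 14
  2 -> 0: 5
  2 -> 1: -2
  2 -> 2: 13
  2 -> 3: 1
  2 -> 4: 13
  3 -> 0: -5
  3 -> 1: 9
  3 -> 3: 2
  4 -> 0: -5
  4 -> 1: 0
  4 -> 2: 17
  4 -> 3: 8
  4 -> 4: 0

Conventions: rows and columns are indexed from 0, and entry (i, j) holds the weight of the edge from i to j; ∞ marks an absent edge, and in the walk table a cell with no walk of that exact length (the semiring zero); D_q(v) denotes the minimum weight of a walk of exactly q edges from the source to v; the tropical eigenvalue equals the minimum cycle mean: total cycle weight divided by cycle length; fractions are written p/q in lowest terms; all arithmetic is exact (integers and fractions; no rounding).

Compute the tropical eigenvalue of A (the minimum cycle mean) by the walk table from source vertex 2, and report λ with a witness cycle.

q=0: [∞, ∞, 0, ∞, ∞]
q=1: [5, -2, 13, 1, 13]
q=2: [-4, -5, -11, -10, 12]
q=3: [-15, -13, -14, -13, 2]
q=4: [-18, -16, -22, -21, -4]
q=5: [-26, -24, -25, -24, -9]
Optimal cycle mean attained by: cycle 1->2->1, total (-9) + (-2), length 2.
Answer: λ = -11/2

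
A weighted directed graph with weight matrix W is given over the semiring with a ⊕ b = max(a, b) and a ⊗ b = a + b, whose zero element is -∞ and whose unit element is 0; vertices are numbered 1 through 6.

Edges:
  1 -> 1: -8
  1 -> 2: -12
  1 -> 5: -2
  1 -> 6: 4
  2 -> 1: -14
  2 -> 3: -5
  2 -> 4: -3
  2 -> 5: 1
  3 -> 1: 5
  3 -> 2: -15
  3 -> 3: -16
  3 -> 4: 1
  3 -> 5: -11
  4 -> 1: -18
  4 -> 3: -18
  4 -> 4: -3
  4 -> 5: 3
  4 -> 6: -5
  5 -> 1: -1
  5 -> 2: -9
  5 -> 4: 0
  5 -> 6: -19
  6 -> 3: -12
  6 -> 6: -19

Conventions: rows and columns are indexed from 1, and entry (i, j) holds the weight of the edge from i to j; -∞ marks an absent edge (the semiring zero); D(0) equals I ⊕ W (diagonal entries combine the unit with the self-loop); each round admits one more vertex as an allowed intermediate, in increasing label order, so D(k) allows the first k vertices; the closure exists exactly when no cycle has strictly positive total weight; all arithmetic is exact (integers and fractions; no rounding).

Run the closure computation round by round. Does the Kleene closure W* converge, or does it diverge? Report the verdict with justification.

D(0):
  [0, -12, -∞, -∞, -2, 4]
  [-14, 0, -5, -3, 1, -∞]
  [5, -15, 0, 1, -11, -∞]
  [-18, -∞, -18, 0, 3, -5]
  [-1, -9, -∞, 0, 0, -19]
  [-∞, -∞, -12, -∞, -∞, 0]
D(1):
  [0, -12, -∞, -∞, -2, 4]
  [-14, 0, -5, -3, 1, -10]
  [5, -7, 0, 1, 3, 9]
  [-18, -30, -18, 0, 3, -5]
  [-1, -9, -∞, 0, 0, 3]
  [-∞, -∞, -12, -∞, -∞, 0]
D(2):
  [0, -12, -17, -15, -2, 4]
  [-14, 0, -5, -3, 1, -10]
  [5, -7, 0, 1, 3, 9]
  [-18, -30, -18, 0, 3, -5]
  [-1, -9, -14, 0, 0, 3]
  [-∞, -∞, -12, -∞, -∞, 0]
D(3):
  [0, -12, -17, -15, -2, 4]
  [0, 0, -5, -3, 1, 4]
  [5, -7, 0, 1, 3, 9]
  [-13, -25, -18, 0, 3, -5]
  [-1, -9, -14, 0, 0, 3]
  [-7, -19, -12, -11, -9, 0]
Detection: at round 4, diagonal entry (5, 5) turns strictly positive.
Key observation: the cycle 5->4->5 has total weight 0 + 3, which is strictly positive.
Answer: DIVERGES — positive cycle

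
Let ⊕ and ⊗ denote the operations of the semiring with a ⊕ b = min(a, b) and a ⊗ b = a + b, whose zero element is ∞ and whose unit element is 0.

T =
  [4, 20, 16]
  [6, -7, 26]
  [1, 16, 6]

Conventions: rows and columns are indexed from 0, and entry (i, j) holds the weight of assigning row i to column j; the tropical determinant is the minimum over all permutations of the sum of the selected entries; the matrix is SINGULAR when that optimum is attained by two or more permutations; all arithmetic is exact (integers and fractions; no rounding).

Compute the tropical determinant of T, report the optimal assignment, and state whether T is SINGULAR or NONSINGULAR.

σ = (0, 1, 2): 4 + (-7) + 6 = 3
σ = (0, 2, 1): 4 + 26 + 16 = 46
σ = (1, 0, 2): 20 + 6 + 6 = 32
σ = (1, 2, 0): 20 + 26 + 1 = 47
σ = (2, 0, 1): 16 + 6 + 16 = 38
σ = (2, 1, 0): 16 + (-7) + 1 = 10
Optimal value attained by: σ = (0, 1, 2).
Answer: det⊕(T) = 3; verdict: NONSINGULAR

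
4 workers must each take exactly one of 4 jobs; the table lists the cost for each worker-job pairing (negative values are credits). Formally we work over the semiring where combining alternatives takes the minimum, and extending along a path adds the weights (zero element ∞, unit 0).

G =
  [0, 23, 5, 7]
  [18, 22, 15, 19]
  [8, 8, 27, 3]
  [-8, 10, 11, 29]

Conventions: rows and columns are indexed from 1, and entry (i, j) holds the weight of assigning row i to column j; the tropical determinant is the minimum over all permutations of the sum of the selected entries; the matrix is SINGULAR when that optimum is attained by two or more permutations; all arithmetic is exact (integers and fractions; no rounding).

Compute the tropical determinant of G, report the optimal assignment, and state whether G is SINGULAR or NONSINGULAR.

σ = (1, 2, 3, 4): 0 + 22 + 27 + 29 = 78
σ = (1, 2, 4, 3): 0 + 22 + 3 + 11 = 36
σ = (1, 3, 2, 4): 0 + 15 + 8 + 29 = 52
σ = (1, 3, 4, 2): 0 + 15 + 3 + 10 = 28
σ = (1, 4, 2, 3): 0 + 19 + 8 + 11 = 38
σ = (1, 4, 3, 2): 0 + 19 + 27 + 10 = 56
σ = (2, 1, 3, 4): 23 + 18 + 27 + 29 = 97
σ = (2, 1, 4, 3): 23 + 18 + 3 + 11 = 55
σ = (2, 3, 1, 4): 23 + 15 + 8 + 29 = 75
σ = (2, 3, 4, 1): 23 + 15 + 3 + (-8) = 33
σ = (2, 4, 1, 3): 23 + 19 + 8 + 11 = 61
σ = (2, 4, 3, 1): 23 + 19 + 27 + (-8) = 61
σ = (3, 1, 2, 4): 5 + 18 + 8 + 29 = 60
σ = (3, 1, 4, 2): 5 + 18 + 3 + 10 = 36
σ = (3, 2, 1, 4): 5 + 22 + 8 + 29 = 64
σ = (3, 2, 4, 1): 5 + 22 + 3 + (-8) = 22
σ = (3, 4, 1, 2): 5 + 19 + 8 + 10 = 42
σ = (3, 4, 2, 1): 5 + 19 + 8 + (-8) = 24
σ = (4, 1, 2, 3): 7 + 18 + 8 + 11 = 44
σ = (4, 1, 3, 2): 7 + 18 + 27 + 10 = 62
σ = (4, 2, 1, 3): 7 + 22 + 8 + 11 = 48
σ = (4, 2, 3, 1): 7 + 22 + 27 + (-8) = 48
σ = (4, 3, 1, 2): 7 + 15 + 8 + 10 = 40
σ = (4, 3, 2, 1): 7 + 15 + 8 + (-8) = 22
Optimal value attained by: σ = (3, 2, 4, 1).
Answer: det⊕(G) = 22; verdict: SINGULAR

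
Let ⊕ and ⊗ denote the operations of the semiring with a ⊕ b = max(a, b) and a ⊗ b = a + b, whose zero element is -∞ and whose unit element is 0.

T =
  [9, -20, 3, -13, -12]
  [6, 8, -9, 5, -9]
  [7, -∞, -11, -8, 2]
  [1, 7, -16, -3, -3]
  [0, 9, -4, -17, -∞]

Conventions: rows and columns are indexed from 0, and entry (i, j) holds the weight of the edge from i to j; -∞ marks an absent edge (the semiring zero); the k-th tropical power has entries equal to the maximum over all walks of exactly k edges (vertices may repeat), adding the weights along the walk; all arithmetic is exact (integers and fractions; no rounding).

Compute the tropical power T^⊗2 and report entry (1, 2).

T^⊗2:
  [18, -3, 12, -4, 5]
  [15, 16, 9, 13, 2]
  [16, 11, 10, -6, -5]
  [13, 15, 4, 12, -2]
  [15, 17, 3, 14, 0]
Key observation: the optimum is the walk 1->0->2, with weight 6 + 3 = 9.
Optimal value attained by: walk 1->0->2.
Answer: (T^⊗2)[1][2] = 9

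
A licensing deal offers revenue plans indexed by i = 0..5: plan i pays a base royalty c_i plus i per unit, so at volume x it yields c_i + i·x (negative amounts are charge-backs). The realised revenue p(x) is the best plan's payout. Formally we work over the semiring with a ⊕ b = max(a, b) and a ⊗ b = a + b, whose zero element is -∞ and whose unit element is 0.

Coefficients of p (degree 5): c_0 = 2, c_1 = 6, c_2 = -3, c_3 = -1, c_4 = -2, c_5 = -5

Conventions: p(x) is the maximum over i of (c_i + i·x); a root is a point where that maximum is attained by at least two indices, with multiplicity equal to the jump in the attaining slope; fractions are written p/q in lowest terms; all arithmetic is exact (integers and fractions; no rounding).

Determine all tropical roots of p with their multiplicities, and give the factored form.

hull edge (i=0, c=2) to (i=1, c=6): slope 4, span 1
hull edge (i=1, c=6) to (i=4, c=-2): slope -8/3, span 3
hull edge (i=4, c=-2) to (i=5, c=-5): slope -3, span 1
Factored form: p(x) = -5 ⊗ (x ⊕ (-4)) ⊗ (x ⊕ 8/3) ⊗ (x ⊕ 8/3) ⊗ (x ⊕ 8/3) ⊗ (x ⊕ 3)
Answer: roots = -4 (mult 1), 8/3 (mult 3), 3 (mult 1)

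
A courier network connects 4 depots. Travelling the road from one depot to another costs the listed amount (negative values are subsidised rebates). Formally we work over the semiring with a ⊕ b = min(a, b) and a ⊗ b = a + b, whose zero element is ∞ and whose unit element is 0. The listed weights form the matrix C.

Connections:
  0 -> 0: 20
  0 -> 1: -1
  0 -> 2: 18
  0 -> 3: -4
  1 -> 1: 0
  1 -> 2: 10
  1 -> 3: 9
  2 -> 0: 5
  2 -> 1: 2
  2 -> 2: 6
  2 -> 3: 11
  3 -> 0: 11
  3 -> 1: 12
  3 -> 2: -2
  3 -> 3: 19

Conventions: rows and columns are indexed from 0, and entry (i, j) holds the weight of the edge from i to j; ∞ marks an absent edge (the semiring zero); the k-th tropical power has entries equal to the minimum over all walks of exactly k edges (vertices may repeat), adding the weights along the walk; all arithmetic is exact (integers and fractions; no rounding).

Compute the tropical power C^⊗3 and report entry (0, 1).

C^⊗2:
  [7, -1, -6, 8]
  [15, 0, 7, 9]
  [11, 2, 9, 1]
  [3, 0, 4, 7]
C^⊗3:
  [-1, -4, 0, 3]
  [12, 0, 7, 9]
  [12, 2, -1, 7]
  [9, 0, 5, -1]
Key observation: the optimum is the walk 0->3->2->1, with weight (-4) + (-2) + 2 = -4.
Optimal value attained by: walk 0->3->2->1.
Answer: (C^⊗3)[0][1] = -4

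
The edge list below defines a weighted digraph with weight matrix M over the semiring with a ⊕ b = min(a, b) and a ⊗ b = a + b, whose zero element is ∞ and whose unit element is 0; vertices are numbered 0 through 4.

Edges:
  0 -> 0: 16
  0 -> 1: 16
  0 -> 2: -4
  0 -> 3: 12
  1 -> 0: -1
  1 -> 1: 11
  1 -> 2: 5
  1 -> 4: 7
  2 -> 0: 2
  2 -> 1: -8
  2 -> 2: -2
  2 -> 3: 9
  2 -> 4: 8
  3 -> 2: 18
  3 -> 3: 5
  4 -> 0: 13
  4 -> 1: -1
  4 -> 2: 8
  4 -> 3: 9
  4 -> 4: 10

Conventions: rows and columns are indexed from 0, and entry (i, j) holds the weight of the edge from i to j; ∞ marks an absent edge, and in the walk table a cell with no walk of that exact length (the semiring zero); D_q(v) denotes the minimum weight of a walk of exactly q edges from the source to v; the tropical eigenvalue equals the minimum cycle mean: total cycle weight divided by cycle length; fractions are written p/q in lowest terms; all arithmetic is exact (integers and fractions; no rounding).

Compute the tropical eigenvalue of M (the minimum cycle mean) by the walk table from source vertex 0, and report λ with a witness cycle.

q=0: [0, ∞, ∞, ∞, ∞]
q=1: [16, 16, -4, 12, ∞]
q=2: [-2, -12, -6, 5, 4]
q=3: [-13, -14, -8, 3, -5]
q=4: [-15, -16, -17, -1, -7]
q=5: [-17, -25, -19, -8, -9]
Optimal cycle mean attained by: cycle 0->2->1->0, total (-4) + (-8) + (-1), length 3.
Answer: λ = -13/3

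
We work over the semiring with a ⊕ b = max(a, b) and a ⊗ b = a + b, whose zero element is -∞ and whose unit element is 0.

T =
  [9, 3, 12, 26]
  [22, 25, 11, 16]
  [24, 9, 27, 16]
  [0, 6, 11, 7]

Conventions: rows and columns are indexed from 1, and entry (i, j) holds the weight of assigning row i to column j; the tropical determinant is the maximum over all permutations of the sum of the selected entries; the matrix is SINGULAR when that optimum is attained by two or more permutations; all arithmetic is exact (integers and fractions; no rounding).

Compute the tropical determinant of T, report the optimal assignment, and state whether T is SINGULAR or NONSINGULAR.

σ = (1, 2, 3, 4): 9 + 25 + 27 + 7 = 68
σ = (1, 2, 4, 3): 9 + 25 + 16 + 11 = 61
σ = (1, 3, 2, 4): 9 + 11 + 9 + 7 = 36
σ = (1, 3, 4, 2): 9 + 11 + 16 + 6 = 42
σ = (1, 4, 2, 3): 9 + 16 + 9 + 11 = 45
σ = (1, 4, 3, 2): 9 + 16 + 27 + 6 = 58
σ = (2, 1, 3, 4): 3 + 22 + 27 + 7 = 59
σ = (2, 1, 4, 3): 3 + 22 + 16 + 11 = 52
σ = (2, 3, 1, 4): 3 + 11 + 24 + 7 = 45
σ = (2, 3, 4, 1): 3 + 11 + 16 + 0 = 30
σ = (2, 4, 1, 3): 3 + 16 + 24 + 11 = 54
σ = (2, 4, 3, 1): 3 + 16 + 27 + 0 = 46
σ = (3, 1, 2, 4): 12 + 22 + 9 + 7 = 50
σ = (3, 1, 4, 2): 12 + 22 + 16 + 6 = 56
σ = (3, 2, 1, 4): 12 + 25 + 24 + 7 = 68
σ = (3, 2, 4, 1): 12 + 25 + 16 + 0 = 53
σ = (3, 4, 1, 2): 12 + 16 + 24 + 6 = 58
σ = (3, 4, 2, 1): 12 + 16 + 9 + 0 = 37
σ = (4, 1, 2, 3): 26 + 22 + 9 + 11 = 68
σ = (4, 1, 3, 2): 26 + 22 + 27 + 6 = 81
σ = (4, 2, 1, 3): 26 + 25 + 24 + 11 = 86
σ = (4, 2, 3, 1): 26 + 25 + 27 + 0 = 78
σ = (4, 3, 1, 2): 26 + 11 + 24 + 6 = 67
σ = (4, 3, 2, 1): 26 + 11 + 9 + 0 = 46
Optimal value attained by: σ = (4, 2, 1, 3).
Answer: det⊕(T) = 86; verdict: NONSINGULAR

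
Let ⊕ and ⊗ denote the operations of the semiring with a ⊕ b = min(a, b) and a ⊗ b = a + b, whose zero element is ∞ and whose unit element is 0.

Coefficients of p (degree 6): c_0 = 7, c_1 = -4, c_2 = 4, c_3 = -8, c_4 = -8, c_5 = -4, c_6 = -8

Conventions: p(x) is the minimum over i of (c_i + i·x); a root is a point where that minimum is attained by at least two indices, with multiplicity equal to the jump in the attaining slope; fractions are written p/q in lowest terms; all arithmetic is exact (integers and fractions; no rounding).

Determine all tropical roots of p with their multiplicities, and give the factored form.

hull edge (i=0, c=7) to (i=1, c=-4): slope -11, span 1
hull edge (i=1, c=-4) to (i=3, c=-8): slope -2, span 2
hull edge (i=3, c=-8) to (i=6, c=-8): slope 0, span 3
Factored form: p(x) = -8 ⊗ (x ⊕ 0) ⊗ (x ⊕ 0) ⊗ (x ⊕ 0) ⊗ (x ⊕ 2) ⊗ (x ⊕ 2) ⊗ (x ⊕ 11)
Answer: roots = 0 (mult 3), 2 (mult 2), 11 (mult 1)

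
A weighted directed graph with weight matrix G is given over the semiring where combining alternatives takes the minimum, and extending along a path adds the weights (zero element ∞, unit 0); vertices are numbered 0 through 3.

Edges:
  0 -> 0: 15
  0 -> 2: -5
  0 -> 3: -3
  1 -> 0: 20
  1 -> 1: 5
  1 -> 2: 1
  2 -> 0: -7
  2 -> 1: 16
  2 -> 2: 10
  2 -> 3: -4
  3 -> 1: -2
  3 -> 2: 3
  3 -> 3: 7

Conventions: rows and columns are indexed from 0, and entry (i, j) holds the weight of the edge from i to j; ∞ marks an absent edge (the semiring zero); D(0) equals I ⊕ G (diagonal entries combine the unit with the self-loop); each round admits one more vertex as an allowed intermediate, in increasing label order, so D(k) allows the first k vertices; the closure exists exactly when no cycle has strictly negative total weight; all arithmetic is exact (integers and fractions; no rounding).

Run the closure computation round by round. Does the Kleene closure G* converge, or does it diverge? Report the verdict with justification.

D(0):
  [0, ∞, -5, -3]
  [20, 0, 1, ∞]
  [-7, 16, 0, -4]
  [∞, -2, 3, 0]
Detection: at round 1, diagonal entry (2, 2) turns strictly negative.
Key observation: the cycle 2->0->2 has total weight (-7) + (-5), which is strictly negative.
Answer: DIVERGES — negative cycle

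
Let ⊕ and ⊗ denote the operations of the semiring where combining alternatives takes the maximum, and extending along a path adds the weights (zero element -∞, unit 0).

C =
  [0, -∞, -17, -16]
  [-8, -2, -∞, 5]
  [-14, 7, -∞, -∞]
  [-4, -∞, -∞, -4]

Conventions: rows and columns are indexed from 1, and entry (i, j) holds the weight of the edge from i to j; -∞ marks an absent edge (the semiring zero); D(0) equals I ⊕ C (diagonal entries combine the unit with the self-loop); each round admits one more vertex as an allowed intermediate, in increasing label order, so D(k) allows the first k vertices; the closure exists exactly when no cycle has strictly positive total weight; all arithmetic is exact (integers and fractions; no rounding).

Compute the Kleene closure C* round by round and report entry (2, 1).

D(0):
  [0, -∞, -17, -16]
  [-8, 0, -∞, 5]
  [-14, 7, 0, -∞]
  [-4, -∞, -∞, 0]
D(1):
  [0, -∞, -17, -16]
  [-8, 0, -25, 5]
  [-14, 7, 0, -30]
  [-4, -∞, -21, 0]
D(2):
  [0, -∞, -17, -16]
  [-8, 0, -25, 5]
  [-1, 7, 0, 12]
  [-4, -∞, -21, 0]
D(3):
  [0, -10, -17, -5]
  [-8, 0, -25, 5]
  [-1, 7, 0, 12]
  [-4, -14, -21, 0]
D(4):
  [0, -10, -17, -5]
  [1, 0, -16, 5]
  [8, 7, 0, 12]
  [-4, -14, -21, 0]
Answer: C*[2][1] = 1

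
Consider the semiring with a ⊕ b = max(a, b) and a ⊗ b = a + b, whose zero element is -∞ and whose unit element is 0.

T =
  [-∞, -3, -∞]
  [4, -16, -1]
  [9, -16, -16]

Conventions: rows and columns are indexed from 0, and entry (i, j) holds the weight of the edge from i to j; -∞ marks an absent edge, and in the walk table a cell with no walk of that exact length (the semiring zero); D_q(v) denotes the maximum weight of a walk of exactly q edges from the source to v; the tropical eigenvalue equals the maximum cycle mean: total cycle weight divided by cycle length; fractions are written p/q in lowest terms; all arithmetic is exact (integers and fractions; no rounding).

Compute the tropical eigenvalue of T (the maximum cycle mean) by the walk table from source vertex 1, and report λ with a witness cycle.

q=0: [-∞, 0, -∞]
q=1: [4, -16, -1]
q=2: [8, 1, -17]
q=3: [5, 5, 0]
Optimal cycle mean attained by: cycle 0->1->2->0, total (-3) + (-1) + 9, length 3.
Answer: λ = 5/3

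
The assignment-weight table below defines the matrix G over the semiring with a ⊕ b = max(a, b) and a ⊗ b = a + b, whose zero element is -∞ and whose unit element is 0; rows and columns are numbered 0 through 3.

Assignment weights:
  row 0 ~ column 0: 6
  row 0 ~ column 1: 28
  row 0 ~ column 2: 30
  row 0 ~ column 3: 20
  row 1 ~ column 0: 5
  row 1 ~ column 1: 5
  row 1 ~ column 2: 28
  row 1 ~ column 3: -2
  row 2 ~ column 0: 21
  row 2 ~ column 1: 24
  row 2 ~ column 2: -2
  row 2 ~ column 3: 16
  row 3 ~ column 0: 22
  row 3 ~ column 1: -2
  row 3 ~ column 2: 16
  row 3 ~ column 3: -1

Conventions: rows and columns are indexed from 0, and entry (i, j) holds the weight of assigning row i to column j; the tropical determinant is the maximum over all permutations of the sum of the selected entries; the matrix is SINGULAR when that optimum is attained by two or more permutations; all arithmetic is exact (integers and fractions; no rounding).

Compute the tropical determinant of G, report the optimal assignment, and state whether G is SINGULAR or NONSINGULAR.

σ = (0, 1, 2, 3): 6 + 5 + (-2) + (-1) = 8
σ = (0, 1, 3, 2): 6 + 5 + 16 + 16 = 43
σ = (0, 2, 1, 3): 6 + 28 + 24 + (-1) = 57
σ = (0, 2, 3, 1): 6 + 28 + 16 + (-2) = 48
σ = (0, 3, 1, 2): 6 + (-2) + 24 + 16 = 44
σ = (0, 3, 2, 1): 6 + (-2) + (-2) + (-2) = 0
σ = (1, 0, 2, 3): 28 + 5 + (-2) + (-1) = 30
σ = (1, 0, 3, 2): 28 + 5 + 16 + 16 = 65
σ = (1, 2, 0, 3): 28 + 28 + 21 + (-1) = 76
σ = (1, 2, 3, 0): 28 + 28 + 16 + 22 = 94
σ = (1, 3, 0, 2): 28 + (-2) + 21 + 16 = 63
σ = (1, 3, 2, 0): 28 + (-2) + (-2) + 22 = 46
σ = (2, 0, 1, 3): 30 + 5 + 24 + (-1) = 58
σ = (2, 0, 3, 1): 30 + 5 + 16 + (-2) = 49
σ = (2, 1, 0, 3): 30 + 5 + 21 + (-1) = 55
σ = (2, 1, 3, 0): 30 + 5 + 16 + 22 = 73
σ = (2, 3, 0, 1): 30 + (-2) + 21 + (-2) = 47
σ = (2, 3, 1, 0): 30 + (-2) + 24 + 22 = 74
σ = (3, 0, 1, 2): 20 + 5 + 24 + 16 = 65
σ = (3, 0, 2, 1): 20 + 5 + (-2) + (-2) = 21
σ = (3, 1, 0, 2): 20 + 5 + 21 + 16 = 62
σ = (3, 1, 2, 0): 20 + 5 + (-2) + 22 = 45
σ = (3, 2, 0, 1): 20 + 28 + 21 + (-2) = 67
σ = (3, 2, 1, 0): 20 + 28 + 24 + 22 = 94
Optimal value attained by: σ = (1, 2, 3, 0).
Answer: det⊕(G) = 94; verdict: SINGULAR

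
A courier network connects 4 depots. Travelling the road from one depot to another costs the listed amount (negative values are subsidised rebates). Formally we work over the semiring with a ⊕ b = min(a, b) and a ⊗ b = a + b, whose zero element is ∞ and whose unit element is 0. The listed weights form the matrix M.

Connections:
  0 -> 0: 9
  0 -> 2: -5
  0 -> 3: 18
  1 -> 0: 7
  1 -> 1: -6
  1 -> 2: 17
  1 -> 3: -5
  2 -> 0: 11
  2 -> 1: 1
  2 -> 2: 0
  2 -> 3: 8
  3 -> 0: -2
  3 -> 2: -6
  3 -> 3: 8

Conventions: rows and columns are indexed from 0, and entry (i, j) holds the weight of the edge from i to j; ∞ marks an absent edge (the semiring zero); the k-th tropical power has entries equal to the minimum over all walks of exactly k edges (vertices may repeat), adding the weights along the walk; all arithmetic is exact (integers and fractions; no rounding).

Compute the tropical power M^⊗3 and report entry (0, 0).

M^⊗2:
  [6, -4, -5, 3]
  [-7, -12, -11, -11]
  [6, -5, 0, -4]
  [5, -5, -7, 2]
M^⊗3:
  [1, -10, -5, -9]
  [-13, -18, -17, -17]
  [-6, -11, -10, -10]
  [0, -11, -7, -10]
Key observation: the optimum is the walk 0->2->3->0, with weight (-5) + 8 + (-2) = 1.
Optimal value attained by: walk 0->2->3->0.
Answer: (M^⊗3)[0][0] = 1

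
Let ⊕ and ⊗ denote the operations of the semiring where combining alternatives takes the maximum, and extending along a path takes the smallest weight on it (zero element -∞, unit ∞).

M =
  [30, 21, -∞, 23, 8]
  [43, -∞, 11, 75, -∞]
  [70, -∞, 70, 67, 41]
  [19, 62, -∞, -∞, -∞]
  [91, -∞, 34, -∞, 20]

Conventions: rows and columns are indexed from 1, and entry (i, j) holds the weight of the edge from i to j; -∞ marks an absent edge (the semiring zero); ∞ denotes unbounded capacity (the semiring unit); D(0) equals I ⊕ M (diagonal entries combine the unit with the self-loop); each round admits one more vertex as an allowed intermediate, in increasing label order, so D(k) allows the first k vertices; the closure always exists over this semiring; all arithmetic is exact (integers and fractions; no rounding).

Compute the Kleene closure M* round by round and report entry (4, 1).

D(0):
  [∞, 21, -∞, 23, 8]
  [43, ∞, 11, 75, -∞]
  [70, -∞, ∞, 67, 41]
  [19, 62, -∞, ∞, -∞]
  [91, -∞, 34, -∞, ∞]
D(1):
  [∞, 21, -∞, 23, 8]
  [43, ∞, 11, 75, 8]
  [70, 21, ∞, 67, 41]
  [19, 62, -∞, ∞, 8]
  [91, 21, 34, 23, ∞]
D(2):
  [∞, 21, 11, 23, 8]
  [43, ∞, 11, 75, 8]
  [70, 21, ∞, 67, 41]
  [43, 62, 11, ∞, 8]
  [91, 21, 34, 23, ∞]
D(3):
  [∞, 21, 11, 23, 11]
  [43, ∞, 11, 75, 11]
  [70, 21, ∞, 67, 41]
  [43, 62, 11, ∞, 11]
  [91, 21, 34, 34, ∞]
D(4):
  [∞, 23, 11, 23, 11]
  [43, ∞, 11, 75, 11]
  [70, 62, ∞, 67, 41]
  [43, 62, 11, ∞, 11]
  [91, 34, 34, 34, ∞]
D(5):
  [∞, 23, 11, 23, 11]
  [43, ∞, 11, 75, 11]
  [70, 62, ∞, 67, 41]
  [43, 62, 11, ∞, 11]
  [91, 34, 34, 34, ∞]
Answer: M*[4][1] = 43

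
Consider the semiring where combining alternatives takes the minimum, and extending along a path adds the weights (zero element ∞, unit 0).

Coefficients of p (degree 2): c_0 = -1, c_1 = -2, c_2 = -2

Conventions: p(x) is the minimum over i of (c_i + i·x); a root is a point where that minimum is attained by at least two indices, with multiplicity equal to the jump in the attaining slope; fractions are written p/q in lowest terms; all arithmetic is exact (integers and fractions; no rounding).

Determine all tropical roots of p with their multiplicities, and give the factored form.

hull edge (i=0, c=-1) to (i=1, c=-2): slope -1, span 1
hull edge (i=1, c=-2) to (i=2, c=-2): slope 0, span 1
Factored form: p(x) = -2 ⊗ (x ⊕ 0) ⊗ (x ⊕ 1)
Answer: roots = 0 (mult 1), 1 (mult 1)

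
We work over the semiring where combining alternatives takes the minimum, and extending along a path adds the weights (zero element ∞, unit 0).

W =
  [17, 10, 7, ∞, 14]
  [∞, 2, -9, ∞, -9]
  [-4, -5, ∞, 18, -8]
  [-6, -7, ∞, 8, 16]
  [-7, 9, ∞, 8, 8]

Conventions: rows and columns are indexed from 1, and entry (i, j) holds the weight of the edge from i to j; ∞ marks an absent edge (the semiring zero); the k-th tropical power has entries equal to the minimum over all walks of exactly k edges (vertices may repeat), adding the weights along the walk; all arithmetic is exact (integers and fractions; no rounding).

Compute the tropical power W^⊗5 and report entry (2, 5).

W^⊗2:
  [3, 2, 1, 22, -1]
  [-16, -14, -7, -1, -17]
  [-15, -3, -14, 0, -14]
  [2, -5, -16, 16, -16]
  [1, 1, 0, 16, 0]
W^⊗3:
  [-8, -4, -7, 7, -7]
  [-24, -12, -23, -9, -23]
  [-21, -19, -12, -6, -22]
  [-23, -21, -14, -8, -24]
  [-7, -5, -8, 8, -8]
W^⊗4:
  [-14, -12, -13, 1, -15]
  [-30, -28, -21, -15, -31]
  [-29, -17, -28, -14, -28]
  [-31, -19, -30, -16, -30]
  [-15, -13, -14, 0, -16]
W^⊗5:
  [-22, -18, -21, -7, -21]
  [-38, -26, -37, -23, -37]
  [-35, -33, -26, -20, -36]
  [-37, -35, -28, -22, -38]
  [-23, -19, -22, -8, -22]
Key observation: the optimum is the walk 2->3->2->3->2->5, with weight (-9) + (-5) + (-9) + (-5) + (-9) = -37.
Optimal value attained by: walk 2->3->2->3->2->5.
Answer: (W^⊗5)[2][5] = -37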